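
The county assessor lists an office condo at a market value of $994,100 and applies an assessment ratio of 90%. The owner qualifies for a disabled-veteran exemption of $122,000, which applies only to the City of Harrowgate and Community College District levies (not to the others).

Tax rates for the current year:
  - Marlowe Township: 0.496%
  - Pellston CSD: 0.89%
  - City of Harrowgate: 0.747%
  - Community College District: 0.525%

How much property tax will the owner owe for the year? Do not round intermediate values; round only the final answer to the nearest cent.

Assessed value = $994,100 × 0.9 = $894,690
Marlowe Township: $894,690 × 0.00496 = $4,437.6624
Pellston CSD: $894,690 × 0.0089 = $7,962.741
City of Harrowgate: ($894,690 − $122,000) × 0.00747 = $772,690 × 0.00747 = $5,771.9943
Community College District: ($894,690 − $122,000) × 0.00525 = $772,690 × 0.00525 = $4,056.6225
Total = $22,229.0202

$22,229.02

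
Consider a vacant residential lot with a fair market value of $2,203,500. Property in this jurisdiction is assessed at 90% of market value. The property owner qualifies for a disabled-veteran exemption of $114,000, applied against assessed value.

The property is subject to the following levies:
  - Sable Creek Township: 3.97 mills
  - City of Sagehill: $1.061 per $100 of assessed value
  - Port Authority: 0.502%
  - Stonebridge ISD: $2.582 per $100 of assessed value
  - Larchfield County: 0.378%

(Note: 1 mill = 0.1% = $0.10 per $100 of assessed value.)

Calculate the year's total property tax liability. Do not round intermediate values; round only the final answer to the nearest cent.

Assessed value = $2,203,500 × 0.9 = $1,983,150
Taxable value = $1,983,150 − $114,000 = $1,869,150
Sable Creek Township: $1,869,150 × 0.00397 = $7,420.5255
City of Sagehill: $1,869,150 × 0.01061 = $19,831.6815
Port Authority: $1,869,150 × 0.00502 = $9,383.133
Stonebridge ISD: $1,869,150 × 0.02582 = $48,261.453
Larchfield County: $1,869,150 × 0.00378 = $7,065.387
Total = $91,962.18

$91,962.18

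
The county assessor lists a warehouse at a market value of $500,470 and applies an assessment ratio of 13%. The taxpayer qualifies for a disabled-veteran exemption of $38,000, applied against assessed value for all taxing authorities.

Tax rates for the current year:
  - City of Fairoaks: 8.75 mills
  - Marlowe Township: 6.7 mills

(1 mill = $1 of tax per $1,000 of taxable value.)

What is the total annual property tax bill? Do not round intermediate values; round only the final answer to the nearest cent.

Assessed value = $500,470 × 0.13 = $65,061.1
Taxable value = $65,061.1 − $38,000 = $27,061.1
City of Fairoaks: $27,061.1 × 0.00875 = $236.784625
Marlowe Township: $27,061.1 × 0.0067 = $181.30937
Total = $236.784625 + $181.30937 = $418.093995

$418.09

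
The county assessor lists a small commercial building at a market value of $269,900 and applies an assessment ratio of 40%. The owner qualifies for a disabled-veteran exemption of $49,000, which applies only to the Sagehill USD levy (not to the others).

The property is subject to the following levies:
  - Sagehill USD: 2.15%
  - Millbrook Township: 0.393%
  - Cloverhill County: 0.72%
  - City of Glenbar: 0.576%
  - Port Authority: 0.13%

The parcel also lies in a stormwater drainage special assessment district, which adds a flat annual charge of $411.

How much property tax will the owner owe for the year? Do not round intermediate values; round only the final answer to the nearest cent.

$3,642.43

Assessed value = $269,900 × 0.4 = $107,960
Sagehill USD: ($107,960 − $49,000) × 0.0215 = $58,960 × 0.0215 = $1,267.64
Millbrook Township: $107,960 × 0.00393 = $424.2828
Cloverhill County: $107,960 × 0.0072 = $777.312
City of Glenbar: $107,960 × 0.00576 = $621.8496
Port Authority: $107,960 × 0.0013 = $140.348
Levies subtotal = $3,231.4324
Total = $3,231.4324 + $411 = $3,642.4324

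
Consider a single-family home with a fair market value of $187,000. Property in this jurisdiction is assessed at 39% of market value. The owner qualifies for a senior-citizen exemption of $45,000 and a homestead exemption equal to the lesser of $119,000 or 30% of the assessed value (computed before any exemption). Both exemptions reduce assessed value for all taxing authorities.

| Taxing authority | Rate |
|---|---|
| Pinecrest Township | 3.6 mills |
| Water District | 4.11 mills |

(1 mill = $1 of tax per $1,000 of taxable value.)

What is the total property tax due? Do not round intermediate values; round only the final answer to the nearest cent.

$46.65

Assessed value = $187,000 × 0.39 = $72,930
Homestead exemption = min($119,000, 30% × $72,930) = min($119,000, $21,879) = $21,879 (percentage binds)
Taxable value = $72,930 − $45,000 − $21,879 = $6,051
Pinecrest Township: $6,051 × 0.0036 = $21.7836
Water District: $6,051 × 0.00411 = $24.86961
Total = $46.65321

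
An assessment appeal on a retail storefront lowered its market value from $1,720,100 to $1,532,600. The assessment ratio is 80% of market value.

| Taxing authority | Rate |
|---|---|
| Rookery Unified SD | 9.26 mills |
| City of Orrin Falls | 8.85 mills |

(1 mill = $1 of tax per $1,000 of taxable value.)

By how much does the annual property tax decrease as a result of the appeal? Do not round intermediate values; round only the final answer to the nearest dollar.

Old assessed value = $1,720,100 × 0.8 = $1,376,080
New assessed value = $1,532,600 × 0.8 = $1,226,080
Combined rate = 0.00926 + 0.00885 = 0.01811
Old tax = $1,376,080 × 0.01811 = $24,920.8088
New tax = $1,226,080 × 0.01811 = $22,204.3088
Reduction = $24,920.8088 − $22,204.3088 = $2,716.5

$2,717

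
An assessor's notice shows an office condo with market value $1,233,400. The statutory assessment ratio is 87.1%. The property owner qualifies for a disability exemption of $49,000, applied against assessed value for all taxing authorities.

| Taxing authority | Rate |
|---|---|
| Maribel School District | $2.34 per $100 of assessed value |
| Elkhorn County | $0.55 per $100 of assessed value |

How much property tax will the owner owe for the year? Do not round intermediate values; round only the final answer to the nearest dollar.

$29,631

Assessed value = $1,233,400 × 0.871 = $1,074,291.4
Taxable value = $1,074,291.4 − $49,000 = $1,025,291.4
Maribel School District: $1,025,291.4 × 0.0234 = $23,991.81876
Elkhorn County: $1,025,291.4 × 0.0055 = $5,639.1027
Total = $23,991.81876 + $5,639.1027 = $29,630.92146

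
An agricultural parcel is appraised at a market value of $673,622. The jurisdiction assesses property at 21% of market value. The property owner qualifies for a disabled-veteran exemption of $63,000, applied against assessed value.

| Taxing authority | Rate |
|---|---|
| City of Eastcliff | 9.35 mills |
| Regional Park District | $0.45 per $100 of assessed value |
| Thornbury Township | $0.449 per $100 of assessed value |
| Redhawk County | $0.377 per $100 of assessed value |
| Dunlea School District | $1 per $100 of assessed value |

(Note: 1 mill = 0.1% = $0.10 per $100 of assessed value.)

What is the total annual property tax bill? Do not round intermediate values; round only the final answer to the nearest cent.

Assessed value = $673,622 × 0.21 = $141,460.62
Taxable value = $141,460.62 − $63,000 = $78,460.62
City of Eastcliff: $78,460.62 × 0.00935 = $733.606797
Regional Park District: $78,460.62 × 0.0045 = $353.07279
Thornbury Township: $78,460.62 × 0.00449 = $352.2881838
Redhawk County: $78,460.62 × 0.00377 = $295.7965374
Dunlea School District: $78,460.62 × 0.01 = $784.6062
Total = $2,519.3705082

$2,519.37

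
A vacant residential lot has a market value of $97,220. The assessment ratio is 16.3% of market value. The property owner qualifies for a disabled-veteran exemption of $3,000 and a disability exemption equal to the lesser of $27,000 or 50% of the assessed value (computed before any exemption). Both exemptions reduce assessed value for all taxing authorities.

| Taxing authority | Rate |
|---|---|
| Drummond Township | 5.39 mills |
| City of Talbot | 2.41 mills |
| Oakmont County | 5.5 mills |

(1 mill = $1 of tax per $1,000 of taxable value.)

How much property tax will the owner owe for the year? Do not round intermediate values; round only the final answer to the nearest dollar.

Assessed value = $97,220 × 0.163 = $15,846.86
Disability exemption = min($27,000, 50% × $15,846.86) = min($27,000, $7,923.43) = $7,923.43 (percentage binds)
Taxable value = $15,846.86 − $3,000 − $7,923.43 = $4,923.43
Drummond Township: $4,923.43 × 0.00539 = $26.5372877
City of Talbot: $4,923.43 × 0.00241 = $11.8654663
Oakmont County: $4,923.43 × 0.0055 = $27.078865
Total = $65.481619

$65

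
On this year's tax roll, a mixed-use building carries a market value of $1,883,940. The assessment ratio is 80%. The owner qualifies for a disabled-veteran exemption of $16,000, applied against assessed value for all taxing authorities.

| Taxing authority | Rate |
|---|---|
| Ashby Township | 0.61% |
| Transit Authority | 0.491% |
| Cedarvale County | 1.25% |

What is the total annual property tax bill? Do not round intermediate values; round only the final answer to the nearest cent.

Assessed value = $1,883,940 × 0.8 = $1,507,152
Taxable value = $1,507,152 − $16,000 = $1,491,152
Ashby Township: $1,491,152 × 0.0061 = $9,096.0272
Transit Authority: $1,491,152 × 0.00491 = $7,321.55632
Cedarvale County: $1,491,152 × 0.0125 = $18,639.4
Total = $9,096.0272 + $7,321.55632 + $18,639.4 = $35,056.98352

$35,056.98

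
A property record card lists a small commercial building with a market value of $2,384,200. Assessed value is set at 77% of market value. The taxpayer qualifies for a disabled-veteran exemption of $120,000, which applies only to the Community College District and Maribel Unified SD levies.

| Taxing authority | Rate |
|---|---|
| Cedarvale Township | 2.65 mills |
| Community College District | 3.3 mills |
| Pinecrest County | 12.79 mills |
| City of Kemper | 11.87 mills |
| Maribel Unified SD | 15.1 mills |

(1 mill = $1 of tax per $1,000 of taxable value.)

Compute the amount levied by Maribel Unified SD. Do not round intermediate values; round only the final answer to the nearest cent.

$25,909.09

Assessed value = $2,384,200 × 0.77 = $1,835,834
Maribel Unified SD taxable value = $1,835,834 − $120,000 = $1,715,834
Maribel Unified SD levy = $1,715,834 × 0.0151 = $25,909.0934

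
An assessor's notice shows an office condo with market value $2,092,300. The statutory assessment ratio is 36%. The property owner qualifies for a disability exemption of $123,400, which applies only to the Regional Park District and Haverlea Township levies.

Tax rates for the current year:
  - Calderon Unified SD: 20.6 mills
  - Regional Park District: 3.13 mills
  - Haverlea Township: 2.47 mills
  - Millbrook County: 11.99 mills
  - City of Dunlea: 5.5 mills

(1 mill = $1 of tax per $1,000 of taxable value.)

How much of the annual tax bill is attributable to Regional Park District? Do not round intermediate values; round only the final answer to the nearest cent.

$1,971.36

Assessed value = $2,092,300 × 0.36 = $753,228
Regional Park District taxable value = $753,228 − $123,400 = $629,828
Regional Park District levy = $629,828 × 0.00313 = $1,971.36164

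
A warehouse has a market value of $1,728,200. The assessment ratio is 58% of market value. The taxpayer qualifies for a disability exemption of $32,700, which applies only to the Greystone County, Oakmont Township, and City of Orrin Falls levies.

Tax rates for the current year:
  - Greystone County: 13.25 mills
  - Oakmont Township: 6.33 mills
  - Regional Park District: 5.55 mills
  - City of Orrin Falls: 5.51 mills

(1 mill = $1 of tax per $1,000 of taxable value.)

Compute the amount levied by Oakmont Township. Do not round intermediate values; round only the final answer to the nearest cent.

$6,137.92

Assessed value = $1,728,200 × 0.58 = $1,002,356
Oakmont Township taxable value = $1,002,356 − $32,700 = $969,656
Oakmont Township levy = $969,656 × 0.00633 = $6,137.92248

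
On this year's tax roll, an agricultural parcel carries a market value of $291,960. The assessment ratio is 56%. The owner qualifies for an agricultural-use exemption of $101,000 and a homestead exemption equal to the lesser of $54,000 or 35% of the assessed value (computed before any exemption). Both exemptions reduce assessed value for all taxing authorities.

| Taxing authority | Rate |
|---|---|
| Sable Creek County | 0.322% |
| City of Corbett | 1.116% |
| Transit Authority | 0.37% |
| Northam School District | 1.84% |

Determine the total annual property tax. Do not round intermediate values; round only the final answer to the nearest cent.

Assessed value = $291,960 × 0.56 = $163,497.6
Homestead exemption = min($54,000, 35% × $163,497.6) = min($54,000, $57,224.16) = $54,000 (dollar cap binds)
Taxable value = $163,497.6 − $101,000 − $54,000 = $8,497.6
Sable Creek County: $8,497.6 × 0.00322 = $27.362272
City of Corbett: $8,497.6 × 0.01116 = $94.833216
Transit Authority: $8,497.6 × 0.0037 = $31.44112
Northam School District: $8,497.6 × 0.0184 = $156.35584
Total = $309.992448

$309.99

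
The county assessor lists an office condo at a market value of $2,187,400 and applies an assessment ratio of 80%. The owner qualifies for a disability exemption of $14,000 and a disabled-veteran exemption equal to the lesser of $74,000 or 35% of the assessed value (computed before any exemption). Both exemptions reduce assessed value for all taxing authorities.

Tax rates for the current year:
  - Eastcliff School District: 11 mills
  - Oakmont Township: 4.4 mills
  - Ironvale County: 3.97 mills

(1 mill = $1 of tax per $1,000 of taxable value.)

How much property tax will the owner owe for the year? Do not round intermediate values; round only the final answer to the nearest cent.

$32,191.39

Assessed value = $2,187,400 × 0.8 = $1,749,920
Disabled-veteran exemption = min($74,000, 35% × $1,749,920) = min($74,000, $612,472) = $74,000 (dollar cap binds)
Taxable value = $1,749,920 − $14,000 − $74,000 = $1,661,920
Eastcliff School District: $1,661,920 × 0.011 = $18,281.12
Oakmont Township: $1,661,920 × 0.0044 = $7,312.448
Ironvale County: $1,661,920 × 0.00397 = $6,597.8224
Total = $32,191.3904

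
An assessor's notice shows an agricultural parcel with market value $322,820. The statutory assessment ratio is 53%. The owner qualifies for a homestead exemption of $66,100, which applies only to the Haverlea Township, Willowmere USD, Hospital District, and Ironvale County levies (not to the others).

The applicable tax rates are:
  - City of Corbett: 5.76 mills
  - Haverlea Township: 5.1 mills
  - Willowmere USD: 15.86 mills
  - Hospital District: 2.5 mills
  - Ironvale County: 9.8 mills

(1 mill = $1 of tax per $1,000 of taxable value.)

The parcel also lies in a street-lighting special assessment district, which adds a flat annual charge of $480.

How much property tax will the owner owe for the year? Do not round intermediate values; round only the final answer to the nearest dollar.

Assessed value = $322,820 × 0.53 = $171,094.6
City of Corbett: $171,094.6 × 0.00576 = $985.504896
Haverlea Township: ($171,094.6 − $66,100) × 0.0051 = $104,994.6 × 0.0051 = $535.47246
Willowmere USD: ($171,094.6 − $66,100) × 0.01586 = $104,994.6 × 0.01586 = $1,665.214356
Hospital District: ($171,094.6 − $66,100) × 0.0025 = $104,994.6 × 0.0025 = $262.4865
Ironvale County: ($171,094.6 − $66,100) × 0.0098 = $104,994.6 × 0.0098 = $1,028.94708
Levies subtotal = $4,477.625292
Total = $4,477.625292 + $480 = $4,957.625292

$4,958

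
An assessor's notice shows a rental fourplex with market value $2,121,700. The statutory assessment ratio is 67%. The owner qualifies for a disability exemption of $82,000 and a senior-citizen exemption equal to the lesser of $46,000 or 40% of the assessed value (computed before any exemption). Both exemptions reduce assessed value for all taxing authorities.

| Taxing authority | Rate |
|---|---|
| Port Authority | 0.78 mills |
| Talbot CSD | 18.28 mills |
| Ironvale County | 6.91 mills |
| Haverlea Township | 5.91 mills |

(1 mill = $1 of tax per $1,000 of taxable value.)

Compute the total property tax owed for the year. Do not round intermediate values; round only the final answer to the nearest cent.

$41,238.02

Assessed value = $2,121,700 × 0.67 = $1,421,539
Senior-citizen exemption = min($46,000, 40% × $1,421,539) = min($46,000, $568,615.6) = $46,000 (dollar cap binds)
Taxable value = $1,421,539 − $82,000 − $46,000 = $1,293,539
Port Authority: $1,293,539 × 0.00078 = $1,008.96042
Talbot CSD: $1,293,539 × 0.01828 = $23,645.89292
Ironvale County: $1,293,539 × 0.00691 = $8,938.35449
Haverlea Township: $1,293,539 × 0.00591 = $7,644.81549
Total = $41,238.02332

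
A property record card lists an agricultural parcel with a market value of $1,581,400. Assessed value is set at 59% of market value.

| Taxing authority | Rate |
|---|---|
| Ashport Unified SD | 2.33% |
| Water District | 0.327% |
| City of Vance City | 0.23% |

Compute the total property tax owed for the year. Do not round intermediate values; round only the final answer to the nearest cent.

Assessed value = $1,581,400 × 0.59 = $933,026
Ashport Unified SD: $933,026 × 0.0233 = $21,739.5058
Water District: $933,026 × 0.00327 = $3,050.99502
City of Vance City: $933,026 × 0.0023 = $2,145.9598
Total = $21,739.5058 + $3,050.99502 + $2,145.9598 = $26,936.46062

$26,936.46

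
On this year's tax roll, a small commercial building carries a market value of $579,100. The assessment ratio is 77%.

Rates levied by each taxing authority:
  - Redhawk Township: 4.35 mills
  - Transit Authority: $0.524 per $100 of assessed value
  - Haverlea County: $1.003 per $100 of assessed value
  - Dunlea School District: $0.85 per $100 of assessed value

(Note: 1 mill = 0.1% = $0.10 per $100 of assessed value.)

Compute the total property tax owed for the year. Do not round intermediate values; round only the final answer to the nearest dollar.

Assessed value = $579,100 × 0.77 = $445,907
Redhawk Township: $445,907 × 0.00435 = $1,939.69545
Transit Authority: $445,907 × 0.00524 = $2,336.55268
Haverlea County: $445,907 × 0.01003 = $4,472.44721
Dunlea School District: $445,907 × 0.0085 = $3,790.2095
Total = $12,538.90484

$12,539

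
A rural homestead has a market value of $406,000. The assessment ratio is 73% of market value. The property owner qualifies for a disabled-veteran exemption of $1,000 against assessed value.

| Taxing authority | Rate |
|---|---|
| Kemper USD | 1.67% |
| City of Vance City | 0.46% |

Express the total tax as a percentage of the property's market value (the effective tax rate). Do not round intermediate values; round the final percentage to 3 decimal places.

Assessed value = $406,000 × 0.73 = $296,380
Taxable value = $296,380 − $1,000 = $295,380
Kemper USD: $295,380 × 0.0167 = $4,932.846
City of Vance City: $295,380 × 0.0046 = $1,358.748
Total tax = $6,291.594
Effective rate = $6,291.594 ÷ $406,000 = 1.550% of market value

1.550%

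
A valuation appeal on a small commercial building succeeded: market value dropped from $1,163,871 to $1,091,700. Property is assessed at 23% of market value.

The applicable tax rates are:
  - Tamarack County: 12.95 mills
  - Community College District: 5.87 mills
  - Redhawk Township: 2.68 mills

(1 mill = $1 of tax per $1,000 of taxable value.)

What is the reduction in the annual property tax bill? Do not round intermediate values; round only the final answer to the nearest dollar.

Old assessed value = $1,163,871 × 0.23 = $267,690.33
New assessed value = $1,091,700 × 0.23 = $251,091
Combined rate = 0.01295 + 0.00587 + 0.00268 = 0.0215
Old tax = $267,690.33 × 0.0215 = $5,755.342095
New tax = $251,091 × 0.0215 = $5,398.4565
Reduction = $5,755.342095 − $5,398.4565 = $356.885595

$357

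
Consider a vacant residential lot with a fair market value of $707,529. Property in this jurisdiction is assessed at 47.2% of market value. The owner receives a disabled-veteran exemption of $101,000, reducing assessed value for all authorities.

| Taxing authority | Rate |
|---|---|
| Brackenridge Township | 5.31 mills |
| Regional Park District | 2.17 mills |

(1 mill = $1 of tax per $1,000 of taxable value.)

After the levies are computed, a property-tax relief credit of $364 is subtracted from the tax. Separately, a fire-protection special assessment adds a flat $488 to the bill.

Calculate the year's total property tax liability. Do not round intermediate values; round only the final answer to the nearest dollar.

$1,866

Assessed value = $707,529 × 0.472 = $333,953.688
Taxable value = $333,953.688 − $101,000 = $232,953.688
Brackenridge Township: $232,953.688 × 0.00531 = $1,236.98408328
Regional Park District: $232,953.688 × 0.00217 = $505.50950296
Levies subtotal = $1,742.49358624
After credit = $1,742.49358624 − $364 = $1,378.49358624
Total = $1,378.49358624 + $488 = $1,866.49358624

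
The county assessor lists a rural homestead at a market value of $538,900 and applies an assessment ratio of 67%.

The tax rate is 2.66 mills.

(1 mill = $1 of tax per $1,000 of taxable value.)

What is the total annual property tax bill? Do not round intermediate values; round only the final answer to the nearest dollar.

Assessed value = $538,900 × 0.67 = $361,063
Tax = $361,063 × 0.00266 = $960.42758

$960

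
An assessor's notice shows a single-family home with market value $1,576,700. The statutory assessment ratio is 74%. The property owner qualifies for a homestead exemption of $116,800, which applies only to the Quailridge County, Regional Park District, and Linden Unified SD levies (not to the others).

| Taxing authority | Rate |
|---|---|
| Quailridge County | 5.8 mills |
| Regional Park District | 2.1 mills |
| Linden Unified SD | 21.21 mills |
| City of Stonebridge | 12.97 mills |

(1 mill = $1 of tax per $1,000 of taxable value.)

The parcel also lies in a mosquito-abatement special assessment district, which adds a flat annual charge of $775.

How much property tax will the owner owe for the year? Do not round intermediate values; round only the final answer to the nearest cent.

Assessed value = $1,576,700 × 0.74 = $1,166,758
Quailridge County: ($1,166,758 − $116,800) × 0.0058 = $1,049,958 × 0.0058 = $6,089.7564
Regional Park District: ($1,166,758 − $116,800) × 0.0021 = $1,049,958 × 0.0021 = $2,204.9118
Linden Unified SD: ($1,166,758 − $116,800) × 0.02121 = $1,049,958 × 0.02121 = $22,269.60918
City of Stonebridge: $1,166,758 × 0.01297 = $15,132.85126
Levies subtotal = $45,697.12864
Total = $45,697.12864 + $775 = $46,472.12864

$46,472.13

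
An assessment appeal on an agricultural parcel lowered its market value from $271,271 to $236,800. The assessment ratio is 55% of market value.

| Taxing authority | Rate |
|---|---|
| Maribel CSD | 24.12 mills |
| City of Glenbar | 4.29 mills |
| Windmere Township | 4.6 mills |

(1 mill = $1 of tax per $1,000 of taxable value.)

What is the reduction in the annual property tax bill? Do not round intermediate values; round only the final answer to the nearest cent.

Old assessed value = $271,271 × 0.55 = $149,199.05
New assessed value = $236,800 × 0.55 = $130,240
Combined rate = 0.02412 + 0.00429 + 0.0046 = 0.03301
Old tax = $149,199.05 × 0.03301 = $4,925.0606405
New tax = $130,240 × 0.03301 = $4,299.2224
Reduction = $4,925.0606405 − $4,299.2224 = $625.8382405

$625.84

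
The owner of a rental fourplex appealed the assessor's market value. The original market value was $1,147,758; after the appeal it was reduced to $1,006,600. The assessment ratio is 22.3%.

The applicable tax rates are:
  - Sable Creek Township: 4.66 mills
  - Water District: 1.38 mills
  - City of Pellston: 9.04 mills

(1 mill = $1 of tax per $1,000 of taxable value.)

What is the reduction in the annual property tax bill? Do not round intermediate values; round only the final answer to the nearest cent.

$474.69

Old assessed value = $1,147,758 × 0.223 = $255,950.034
New assessed value = $1,006,600 × 0.223 = $224,471.8
Combined rate = 0.00466 + 0.00138 + 0.00904 = 0.01508
Old tax = $255,950.034 × 0.01508 = $3,859.72651272
New tax = $224,471.8 × 0.01508 = $3,385.034744
Reduction = $3,859.72651272 − $3,385.034744 = $474.69176872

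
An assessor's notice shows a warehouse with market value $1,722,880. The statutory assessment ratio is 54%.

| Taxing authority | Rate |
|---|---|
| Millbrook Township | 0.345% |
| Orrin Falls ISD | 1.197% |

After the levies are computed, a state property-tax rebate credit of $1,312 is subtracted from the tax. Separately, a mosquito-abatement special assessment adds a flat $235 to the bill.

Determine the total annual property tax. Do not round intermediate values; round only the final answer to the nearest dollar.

$13,269

Assessed value = $1,722,880 × 0.54 = $930,355.2
Millbrook Township: $930,355.2 × 0.00345 = $3,209.72544
Orrin Falls ISD: $930,355.2 × 0.01197 = $11,136.351744
Levies subtotal = $14,346.077184
After credit = $14,346.077184 − $1,312 = $13,034.077184
Total = $13,034.077184 + $235 = $13,269.077184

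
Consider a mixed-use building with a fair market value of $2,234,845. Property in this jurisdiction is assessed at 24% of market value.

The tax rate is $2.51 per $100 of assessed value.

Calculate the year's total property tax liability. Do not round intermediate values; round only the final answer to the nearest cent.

$13,462.71

Assessed value = $2,234,845 × 0.24 = $536,362.8
Tax = $536,362.8 × 0.0251 = $13,462.70628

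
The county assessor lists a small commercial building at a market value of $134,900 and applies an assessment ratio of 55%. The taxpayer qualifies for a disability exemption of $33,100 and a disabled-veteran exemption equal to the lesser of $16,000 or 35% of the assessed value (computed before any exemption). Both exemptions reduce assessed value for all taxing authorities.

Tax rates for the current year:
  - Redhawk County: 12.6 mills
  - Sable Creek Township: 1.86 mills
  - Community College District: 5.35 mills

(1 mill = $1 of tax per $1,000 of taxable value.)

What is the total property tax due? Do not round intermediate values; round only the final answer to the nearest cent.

Assessed value = $134,900 × 0.55 = $74,195
Disabled-veteran exemption = min($16,000, 35% × $74,195) = min($16,000, $25,968.25) = $16,000 (dollar cap binds)
Taxable value = $74,195 − $33,100 − $16,000 = $25,095
Redhawk County: $25,095 × 0.0126 = $316.197
Sable Creek Township: $25,095 × 0.00186 = $46.6767
Community College District: $25,095 × 0.00535 = $134.25825
Total = $497.13195

$497.13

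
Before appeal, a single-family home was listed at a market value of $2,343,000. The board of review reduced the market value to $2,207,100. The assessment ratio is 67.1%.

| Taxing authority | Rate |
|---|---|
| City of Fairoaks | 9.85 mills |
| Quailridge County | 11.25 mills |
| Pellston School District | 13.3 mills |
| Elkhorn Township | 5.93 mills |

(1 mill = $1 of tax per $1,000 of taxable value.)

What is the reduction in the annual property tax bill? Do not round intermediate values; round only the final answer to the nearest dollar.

Old assessed value = $2,343,000 × 0.671 = $1,572,153
New assessed value = $2,207,100 × 0.671 = $1,480,964.1
Combined rate = 0.00985 + 0.01125 + 0.0133 + 0.00593 = 0.04033
Old tax = $1,572,153 × 0.04033 = $63,404.93049
New tax = $1,480,964.1 × 0.04033 = $59,727.282153
Reduction = $63,404.93049 − $59,727.282153 = $3,677.648337

$3,678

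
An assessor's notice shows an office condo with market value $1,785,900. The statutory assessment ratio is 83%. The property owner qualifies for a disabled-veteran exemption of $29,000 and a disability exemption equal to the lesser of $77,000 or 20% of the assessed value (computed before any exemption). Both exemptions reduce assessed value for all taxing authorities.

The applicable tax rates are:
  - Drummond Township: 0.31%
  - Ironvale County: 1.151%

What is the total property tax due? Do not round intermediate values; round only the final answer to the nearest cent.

$20,107.70

Assessed value = $1,785,900 × 0.83 = $1,482,297
Disability exemption = min($77,000, 20% × $1,482,297) = min($77,000, $296,459.4) = $77,000 (dollar cap binds)
Taxable value = $1,482,297 − $29,000 − $77,000 = $1,376,297
Drummond Township: $1,376,297 × 0.0031 = $4,266.5207
Ironvale County: $1,376,297 × 0.01151 = $15,841.17847
Total = $20,107.69917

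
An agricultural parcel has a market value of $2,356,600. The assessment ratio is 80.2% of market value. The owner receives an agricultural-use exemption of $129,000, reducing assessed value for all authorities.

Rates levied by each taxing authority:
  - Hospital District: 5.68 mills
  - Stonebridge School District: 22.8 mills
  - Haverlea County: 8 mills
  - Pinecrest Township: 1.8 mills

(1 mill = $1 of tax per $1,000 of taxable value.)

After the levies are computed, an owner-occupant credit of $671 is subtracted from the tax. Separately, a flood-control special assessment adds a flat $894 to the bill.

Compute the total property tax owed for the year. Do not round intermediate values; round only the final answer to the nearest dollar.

Assessed value = $2,356,600 × 0.802 = $1,889,993.2
Taxable value = $1,889,993.2 − $129,000 = $1,760,993.2
Hospital District: $1,760,993.2 × 0.00568 = $10,002.441376
Stonebridge School District: $1,760,993.2 × 0.0228 = $40,150.64496
Haverlea County: $1,760,993.2 × 0.008 = $14,087.9456
Pinecrest Township: $1,760,993.2 × 0.0018 = $3,169.78776
Levies subtotal = $67,410.819696
After credit = $67,410.819696 − $671 = $66,739.819696
Total = $66,739.819696 + $894 = $67,633.819696

$67,634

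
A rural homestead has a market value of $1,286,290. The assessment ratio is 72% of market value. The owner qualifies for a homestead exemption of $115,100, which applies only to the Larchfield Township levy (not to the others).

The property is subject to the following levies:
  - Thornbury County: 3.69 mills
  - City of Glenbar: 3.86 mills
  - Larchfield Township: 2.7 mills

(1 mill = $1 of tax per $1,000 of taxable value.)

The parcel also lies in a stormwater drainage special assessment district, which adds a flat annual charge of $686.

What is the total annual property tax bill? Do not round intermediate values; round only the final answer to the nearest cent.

$9,868.05

Assessed value = $1,286,290 × 0.72 = $926,128.8
Thornbury County: $926,128.8 × 0.00369 = $3,417.415272
City of Glenbar: $926,128.8 × 0.00386 = $3,574.857168
Larchfield Township: ($926,128.8 − $115,100) × 0.0027 = $811,028.8 × 0.0027 = $2,189.77776
Levies subtotal = $9,182.0502
Total = $9,182.0502 + $686 = $9,868.0502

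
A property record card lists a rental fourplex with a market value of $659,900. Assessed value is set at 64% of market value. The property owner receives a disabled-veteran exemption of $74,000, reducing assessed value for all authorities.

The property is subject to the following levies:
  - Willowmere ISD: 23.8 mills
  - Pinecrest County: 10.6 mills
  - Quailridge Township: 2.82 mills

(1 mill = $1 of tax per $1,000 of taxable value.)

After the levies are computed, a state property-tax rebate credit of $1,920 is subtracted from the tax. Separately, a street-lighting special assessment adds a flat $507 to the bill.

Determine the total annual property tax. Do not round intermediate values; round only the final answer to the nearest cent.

Assessed value = $659,900 × 0.64 = $422,336
Taxable value = $422,336 − $74,000 = $348,336
Willowmere ISD: $348,336 × 0.0238 = $8,290.3968
Pinecrest County: $348,336 × 0.0106 = $3,692.3616
Quailridge Township: $348,336 × 0.00282 = $982.30752
Levies subtotal = $12,965.06592
After credit = $12,965.06592 − $1,920 = $11,045.06592
Total = $11,045.06592 + $507 = $11,552.06592

$11,552.07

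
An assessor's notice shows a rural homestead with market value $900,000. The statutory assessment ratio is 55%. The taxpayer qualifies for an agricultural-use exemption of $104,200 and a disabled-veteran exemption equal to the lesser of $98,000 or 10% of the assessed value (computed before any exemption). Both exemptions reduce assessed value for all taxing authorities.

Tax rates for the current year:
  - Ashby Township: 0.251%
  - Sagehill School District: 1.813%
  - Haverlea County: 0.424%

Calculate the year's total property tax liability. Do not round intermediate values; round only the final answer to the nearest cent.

$8,491.54

Assessed value = $900,000 × 0.55 = $495,000
Disabled-veteran exemption = min($98,000, 10% × $495,000) = min($98,000, $49,500) = $49,500 (percentage binds)
Taxable value = $495,000 − $104,200 − $49,500 = $341,300
Ashby Township: $341,300 × 0.00251 = $856.663
Sagehill School District: $341,300 × 0.01813 = $6,187.769
Haverlea County: $341,300 × 0.00424 = $1,447.112
Total = $8,491.544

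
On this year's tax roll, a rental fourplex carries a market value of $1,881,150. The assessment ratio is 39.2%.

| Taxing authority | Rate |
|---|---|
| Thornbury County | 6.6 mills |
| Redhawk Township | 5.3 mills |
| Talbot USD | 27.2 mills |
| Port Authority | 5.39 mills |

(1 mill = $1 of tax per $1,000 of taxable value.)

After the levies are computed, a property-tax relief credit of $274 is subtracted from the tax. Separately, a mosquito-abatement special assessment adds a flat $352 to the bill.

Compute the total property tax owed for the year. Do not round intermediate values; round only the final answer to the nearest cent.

$32,885.41

Assessed value = $1,881,150 × 0.392 = $737,410.8
Thornbury County: $737,410.8 × 0.0066 = $4,866.91128
Redhawk Township: $737,410.8 × 0.0053 = $3,908.27724
Talbot USD: $737,410.8 × 0.0272 = $20,057.57376
Port Authority: $737,410.8 × 0.00539 = $3,974.644212
Levies subtotal = $32,807.406492
After credit = $32,807.406492 − $274 = $32,533.406492
Total = $32,533.406492 + $352 = $32,885.406492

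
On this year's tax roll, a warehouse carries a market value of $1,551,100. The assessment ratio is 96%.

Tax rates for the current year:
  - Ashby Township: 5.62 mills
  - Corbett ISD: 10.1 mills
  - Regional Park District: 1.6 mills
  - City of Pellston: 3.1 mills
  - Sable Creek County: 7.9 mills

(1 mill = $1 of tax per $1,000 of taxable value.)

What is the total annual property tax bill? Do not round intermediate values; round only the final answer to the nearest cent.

Assessed value = $1,551,100 × 0.96 = $1,489,056
Ashby Township: $1,489,056 × 0.00562 = $8,368.49472
Corbett ISD: $1,489,056 × 0.0101 = $15,039.4656
Regional Park District: $1,489,056 × 0.0016 = $2,382.4896
City of Pellston: $1,489,056 × 0.0031 = $4,616.0736
Sable Creek County: $1,489,056 × 0.0079 = $11,763.5424
Total = $8,368.49472 + $15,039.4656 + $2,382.4896 + $4,616.0736 + $11,763.5424 = $42,170.06592

$42,170.07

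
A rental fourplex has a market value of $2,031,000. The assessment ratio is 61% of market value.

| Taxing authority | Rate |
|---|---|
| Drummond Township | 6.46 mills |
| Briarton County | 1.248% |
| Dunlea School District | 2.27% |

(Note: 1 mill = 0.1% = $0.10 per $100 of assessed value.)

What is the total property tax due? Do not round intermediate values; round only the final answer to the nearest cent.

Assessed value = $2,031,000 × 0.61 = $1,238,910
Drummond Township: $1,238,910 × 0.00646 = $8,003.3586
Briarton County: $1,238,910 × 0.01248 = $15,461.5968
Dunlea School District: $1,238,910 × 0.0227 = $28,123.257
Total = $51,588.2124

$51,588.21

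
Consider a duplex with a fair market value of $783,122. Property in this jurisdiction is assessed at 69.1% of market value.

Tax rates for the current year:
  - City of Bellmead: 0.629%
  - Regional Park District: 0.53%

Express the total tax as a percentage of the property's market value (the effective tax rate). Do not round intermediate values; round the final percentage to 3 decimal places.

0.801%

Assessed value = $783,122 × 0.691 = $541,137.302
City of Bellmead: $541,137.302 × 0.00629 = $3,403.75362958
Regional Park District: $541,137.302 × 0.0053 = $2,868.0277006
Total tax = $6,271.78133018
Effective rate = $6,271.78133018 ÷ $783,122 = 0.801% of market value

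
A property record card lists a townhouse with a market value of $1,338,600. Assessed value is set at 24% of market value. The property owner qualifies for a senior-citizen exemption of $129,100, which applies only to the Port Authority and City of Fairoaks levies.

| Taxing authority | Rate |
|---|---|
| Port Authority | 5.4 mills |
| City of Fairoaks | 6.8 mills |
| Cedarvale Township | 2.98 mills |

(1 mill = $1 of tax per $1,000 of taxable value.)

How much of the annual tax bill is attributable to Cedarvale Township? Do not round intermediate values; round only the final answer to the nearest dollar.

Assessed value = $1,338,600 × 0.24 = $321,264
Cedarvale Township taxable value = $321,264 (exemption does not apply)
Cedarvale Township levy = $321,264 × 0.00298 = $957.36672

$957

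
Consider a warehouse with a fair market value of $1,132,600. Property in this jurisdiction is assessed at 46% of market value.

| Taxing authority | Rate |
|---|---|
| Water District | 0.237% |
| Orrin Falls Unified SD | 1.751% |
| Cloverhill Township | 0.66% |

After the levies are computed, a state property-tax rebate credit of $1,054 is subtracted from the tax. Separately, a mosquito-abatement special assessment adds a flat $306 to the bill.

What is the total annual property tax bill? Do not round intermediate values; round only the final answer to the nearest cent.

Assessed value = $1,132,600 × 0.46 = $520,996
Water District: $520,996 × 0.00237 = $1,234.76052
Orrin Falls Unified SD: $520,996 × 0.01751 = $9,122.63996
Cloverhill Township: $520,996 × 0.0066 = $3,438.5736
Levies subtotal = $13,795.97408
After credit = $13,795.97408 − $1,054 = $12,741.97408
Total = $12,741.97408 + $306 = $13,047.97408

$13,047.97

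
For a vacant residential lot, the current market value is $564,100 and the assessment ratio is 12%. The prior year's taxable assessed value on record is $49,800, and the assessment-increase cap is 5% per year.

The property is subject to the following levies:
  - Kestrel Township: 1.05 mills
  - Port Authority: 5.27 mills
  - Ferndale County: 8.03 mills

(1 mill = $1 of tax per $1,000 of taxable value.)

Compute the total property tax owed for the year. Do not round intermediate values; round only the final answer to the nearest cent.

$750.36

Uncapped assessed value = $564,100 × 0.12 = $67,692
Cap limit = $49,800 × 1.05 = $52,290
Taxable assessed value = min($67,692, $52,290) = $52,290 (cap binds)
Kestrel Township: $52,290 × 0.00105 = $54.9045
Port Authority: $52,290 × 0.00527 = $275.5683
Ferndale County: $52,290 × 0.00803 = $419.8887
Total = $750.3615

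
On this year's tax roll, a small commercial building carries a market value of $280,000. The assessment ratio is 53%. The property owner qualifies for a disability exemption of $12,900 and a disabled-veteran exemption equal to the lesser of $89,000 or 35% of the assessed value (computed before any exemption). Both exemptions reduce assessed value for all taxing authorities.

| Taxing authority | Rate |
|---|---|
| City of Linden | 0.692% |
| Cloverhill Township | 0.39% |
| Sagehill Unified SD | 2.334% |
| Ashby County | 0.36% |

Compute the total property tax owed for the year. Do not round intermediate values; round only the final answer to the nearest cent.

$3,155.23

Assessed value = $280,000 × 0.53 = $148,400
Disabled-veteran exemption = min($89,000, 35% × $148,400) = min($89,000, $51,940) = $51,940 (percentage binds)
Taxable value = $148,400 − $12,900 − $51,940 = $83,560
City of Linden: $83,560 × 0.00692 = $578.2352
Cloverhill Township: $83,560 × 0.0039 = $325.884
Sagehill Unified SD: $83,560 × 0.02334 = $1,950.2904
Ashby County: $83,560 × 0.0036 = $300.816
Total = $3,155.2256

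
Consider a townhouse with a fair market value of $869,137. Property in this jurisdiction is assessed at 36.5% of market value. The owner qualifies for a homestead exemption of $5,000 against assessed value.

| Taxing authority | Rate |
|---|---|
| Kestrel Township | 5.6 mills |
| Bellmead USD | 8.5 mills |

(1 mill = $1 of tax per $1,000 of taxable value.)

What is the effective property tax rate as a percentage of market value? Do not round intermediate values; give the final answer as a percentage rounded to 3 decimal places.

Assessed value = $869,137 × 0.365 = $317,235.005
Taxable value = $317,235.005 − $5,000 = $312,235.005
Kestrel Township: $312,235.005 × 0.0056 = $1,748.516028
Bellmead USD: $312,235.005 × 0.0085 = $2,653.9975425
Total tax = $4,402.5135705
Effective rate = $4,402.5135705 ÷ $869,137 = 0.507% of market value

0.507%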